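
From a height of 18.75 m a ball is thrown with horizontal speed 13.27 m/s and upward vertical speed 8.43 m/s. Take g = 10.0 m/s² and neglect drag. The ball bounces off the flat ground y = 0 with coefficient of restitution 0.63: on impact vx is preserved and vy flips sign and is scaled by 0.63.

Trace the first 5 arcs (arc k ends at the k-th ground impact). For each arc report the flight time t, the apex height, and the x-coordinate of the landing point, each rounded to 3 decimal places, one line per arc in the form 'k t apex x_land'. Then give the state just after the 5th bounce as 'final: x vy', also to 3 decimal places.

1 2.955 22.303 39.213
2 2.661 8.852 74.527
3 1.677 3.513 96.774
4 1.056 1.394 110.790
5 0.665 0.553 119.620
final: 119.620 2.096

Arc 1: start y=18.750, vy=8.430 → t=2.955, apex=22.303, x_land=39.213, impact vy=-21.120
  bounce: vy ← 0.63·21.120 = 13.306
Arc 2: start y=0.000, vy=13.306 → t=2.661, apex=8.852, x_land=74.527, impact vy=-13.306
  bounce: vy ← 0.63·13.306 = 8.383
Arc 3: start y=0.000, vy=8.383 → t=1.677, apex=3.513, x_land=96.774, impact vy=-8.383
  bounce: vy ← 0.63·8.383 = 5.281
Arc 4: start y=0.000, vy=5.281 → t=1.056, apex=1.394, x_land=110.790, impact vy=-5.281
  bounce: vy ← 0.63·5.281 = 3.327
Arc 5: start y=0.000, vy=3.327 → t=0.665, apex=0.553, x_land=119.620, impact vy=-3.327
  bounce: vy ← 0.63·3.327 = 2.096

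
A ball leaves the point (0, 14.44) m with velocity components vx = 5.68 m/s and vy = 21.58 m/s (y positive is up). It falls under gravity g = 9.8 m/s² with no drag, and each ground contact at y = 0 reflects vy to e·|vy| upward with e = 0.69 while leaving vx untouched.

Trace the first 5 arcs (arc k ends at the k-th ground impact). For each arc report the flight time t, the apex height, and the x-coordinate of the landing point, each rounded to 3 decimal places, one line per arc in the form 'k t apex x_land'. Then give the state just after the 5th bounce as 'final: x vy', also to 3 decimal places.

1 4.994 38.200 28.367
2 3.853 18.187 50.253
3 2.659 8.659 65.354
4 1.834 4.122 75.774
5 1.266 1.963 82.963
final: 82.963 4.280

Arc 1: start y=14.440, vy=21.580 → t=4.994, apex=38.200, x_land=28.367, impact vy=-27.363
  bounce: vy ← 0.69·27.363 = 18.880
Arc 2: start y=0.000, vy=18.880 → t=3.853, apex=18.187, x_land=50.253, impact vy=-18.880
  bounce: vy ← 0.69·18.880 = 13.027
Arc 3: start y=0.000, vy=13.027 → t=2.659, apex=8.659, x_land=65.354, impact vy=-13.027
  bounce: vy ← 0.69·13.027 = 8.989
Arc 4: start y=0.000, vy=8.989 → t=1.834, apex=4.122, x_land=75.774, impact vy=-8.989
  bounce: vy ← 0.69·8.989 = 6.202
Arc 5: start y=0.000, vy=6.202 → t=1.266, apex=1.963, x_land=82.963, impact vy=-6.202
  bounce: vy ← 0.69·6.202 = 4.280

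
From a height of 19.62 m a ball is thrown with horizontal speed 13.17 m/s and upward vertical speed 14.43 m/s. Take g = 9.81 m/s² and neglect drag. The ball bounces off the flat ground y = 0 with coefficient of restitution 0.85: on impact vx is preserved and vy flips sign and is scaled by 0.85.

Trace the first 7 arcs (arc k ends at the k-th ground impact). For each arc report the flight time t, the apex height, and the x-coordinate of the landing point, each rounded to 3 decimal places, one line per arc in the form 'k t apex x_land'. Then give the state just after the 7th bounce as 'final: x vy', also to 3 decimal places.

1 3.954 30.233 52.069
2 4.221 21.843 107.654
3 3.587 15.782 154.901
4 3.049 11.402 195.061
5 2.592 8.238 229.197
6 2.203 5.952 258.212
7 1.873 4.300 282.876
final: 282.876 7.808

Arc 1: start y=19.620, vy=14.430 → t=3.954, apex=30.233, x_land=52.069, impact vy=-24.355
  bounce: vy ← 0.85·24.355 = 20.702
Arc 2: start y=0.000, vy=20.702 → t=4.221, apex=21.843, x_land=107.654, impact vy=-20.702
  bounce: vy ← 0.85·20.702 = 17.597
Arc 3: start y=0.000, vy=17.597 → t=3.587, apex=15.782, x_land=154.901, impact vy=-17.597
  bounce: vy ← 0.85·17.597 = 14.957
Arc 4: start y=0.000, vy=14.957 → t=3.049, apex=11.402, x_land=195.061, impact vy=-14.957
  bounce: vy ← 0.85·14.957 = 12.713
Arc 5: start y=0.000, vy=12.713 → t=2.592, apex=8.238, x_land=229.197, impact vy=-12.713
  bounce: vy ← 0.85·12.713 = 10.806
Arc 6: start y=0.000, vy=10.806 → t=2.203, apex=5.952, x_land=258.212, impact vy=-10.806
  bounce: vy ← 0.85·10.806 = 9.186
Arc 7: start y=0.000, vy=9.186 → t=1.873, apex=4.300, x_land=282.876, impact vy=-9.186
  bounce: vy ← 0.85·9.186 = 7.808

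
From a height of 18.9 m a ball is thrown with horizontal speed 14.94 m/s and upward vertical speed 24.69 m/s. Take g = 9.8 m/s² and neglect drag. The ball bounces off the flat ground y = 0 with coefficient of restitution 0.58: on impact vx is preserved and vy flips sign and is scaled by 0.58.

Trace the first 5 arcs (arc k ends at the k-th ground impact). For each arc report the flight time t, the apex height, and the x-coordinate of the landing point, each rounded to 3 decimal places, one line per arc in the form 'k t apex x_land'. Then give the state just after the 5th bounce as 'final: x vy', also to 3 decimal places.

1 5.714 50.002 85.365
2 3.706 16.821 140.726
3 2.149 5.658 172.835
4 1.247 1.904 191.458
5 0.723 0.640 202.260
final: 202.260 2.055

Arc 1: start y=18.900, vy=24.690 → t=5.714, apex=50.002, x_land=85.365, impact vy=-31.306
  bounce: vy ← 0.58·31.306 = 18.157
Arc 2: start y=0.000, vy=18.157 → t=3.706, apex=16.821, x_land=140.726, impact vy=-18.157
  bounce: vy ← 0.58·18.157 = 10.531
Arc 3: start y=0.000, vy=10.531 → t=2.149, apex=5.658, x_land=172.835, impact vy=-10.531
  bounce: vy ← 0.58·10.531 = 6.108
Arc 4: start y=0.000, vy=6.108 → t=1.247, apex=1.904, x_land=191.458, impact vy=-6.108
  bounce: vy ← 0.58·6.108 = 3.543
Arc 5: start y=0.000, vy=3.543 → t=0.723, apex=0.640, x_land=202.260, impact vy=-3.543
  bounce: vy ← 0.58·3.543 = 2.055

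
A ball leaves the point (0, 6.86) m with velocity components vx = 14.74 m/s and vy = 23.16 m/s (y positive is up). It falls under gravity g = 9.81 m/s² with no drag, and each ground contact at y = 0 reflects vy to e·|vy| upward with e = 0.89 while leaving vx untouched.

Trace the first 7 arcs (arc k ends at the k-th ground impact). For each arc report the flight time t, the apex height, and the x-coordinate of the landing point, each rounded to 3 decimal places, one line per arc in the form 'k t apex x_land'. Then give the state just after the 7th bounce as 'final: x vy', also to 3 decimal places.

Arc 1: start y=6.860, vy=23.160 → t=5.001, apex=34.199, x_land=73.720, impact vy=-25.903
  bounce: vy ← 0.89·25.903 = 23.054
Arc 2: start y=0.000, vy=23.054 → t=4.700, apex=27.089, x_land=142.999, impact vy=-23.054
  bounce: vy ← 0.89·23.054 = 20.518
Arc 3: start y=0.000, vy=20.518 → t=4.183, apex=21.457, x_land=204.658, impact vy=-20.518
  bounce: vy ← 0.89·20.518 = 18.261
Arc 4: start y=0.000, vy=18.261 → t=3.723, apex=16.996, x_land=259.534, impact vy=-18.261
  bounce: vy ← 0.89·18.261 = 16.252
Arc 5: start y=0.000, vy=16.252 → t=3.313, apex=13.463, x_land=308.373, impact vy=-16.252
  bounce: vy ← 0.89·16.252 = 14.465
Arc 6: start y=0.000, vy=14.465 → t=2.949, apex=10.664, x_land=351.841, impact vy=-14.465
  bounce: vy ← 0.89·14.465 = 12.873
Arc 7: start y=0.000, vy=12.873 → t=2.625, apex=8.447, x_land=390.527, impact vy=-12.873
  bounce: vy ← 0.89·12.873 = 11.457

1 5.001 34.199 73.720
2 4.700 27.089 142.999
3 4.183 21.457 204.658
4 3.723 16.996 259.534
5 3.313 13.463 308.373
6 2.949 10.664 351.841
7 2.625 8.447 390.527
final: 390.527 11.457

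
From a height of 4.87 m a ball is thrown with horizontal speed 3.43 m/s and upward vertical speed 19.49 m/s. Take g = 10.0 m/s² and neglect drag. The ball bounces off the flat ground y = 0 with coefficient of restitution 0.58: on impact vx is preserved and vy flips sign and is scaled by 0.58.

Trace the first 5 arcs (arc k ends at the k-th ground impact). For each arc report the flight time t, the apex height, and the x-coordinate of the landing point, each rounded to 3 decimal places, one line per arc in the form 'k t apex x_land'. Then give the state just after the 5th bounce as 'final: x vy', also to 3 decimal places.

1 4.134 23.863 14.178
2 2.534 8.028 22.871
3 1.470 2.700 27.912
4 0.852 0.908 30.836
5 0.494 0.306 32.532
final: 32.532 1.434

Arc 1: start y=4.870, vy=19.490 → t=4.134, apex=23.863, x_land=14.178, impact vy=-21.846
  bounce: vy ← 0.58·21.846 = 12.671
Arc 2: start y=0.000, vy=12.671 → t=2.534, apex=8.028, x_land=22.871, impact vy=-12.671
  bounce: vy ← 0.58·12.671 = 7.349
Arc 3: start y=0.000, vy=7.349 → t=1.470, apex=2.700, x_land=27.912, impact vy=-7.349
  bounce: vy ← 0.58·7.349 = 4.262
Arc 4: start y=0.000, vy=4.262 → t=0.852, apex=0.908, x_land=30.836, impact vy=-4.262
  bounce: vy ← 0.58·4.262 = 2.472
Arc 5: start y=0.000, vy=2.472 → t=0.494, apex=0.306, x_land=32.532, impact vy=-2.472
  bounce: vy ← 0.58·2.472 = 1.434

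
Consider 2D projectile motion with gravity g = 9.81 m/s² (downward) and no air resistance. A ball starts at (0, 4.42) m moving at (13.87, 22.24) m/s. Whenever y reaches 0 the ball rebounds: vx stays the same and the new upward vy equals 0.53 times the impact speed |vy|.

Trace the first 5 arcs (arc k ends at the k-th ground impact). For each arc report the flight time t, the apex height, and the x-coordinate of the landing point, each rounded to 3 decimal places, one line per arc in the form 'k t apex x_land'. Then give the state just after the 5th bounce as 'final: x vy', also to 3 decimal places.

1 4.725 29.630 65.534
2 2.605 8.323 101.669
3 1.381 2.338 120.820
4 0.732 0.657 130.971
5 0.388 0.184 136.350
final: 136.350 1.008

Arc 1: start y=4.420, vy=22.240 → t=4.725, apex=29.630, x_land=65.534, impact vy=-24.111
  bounce: vy ← 0.53·24.111 = 12.779
Arc 2: start y=0.000, vy=12.779 → t=2.605, apex=8.323, x_land=101.669, impact vy=-12.779
  bounce: vy ← 0.53·12.779 = 6.773
Arc 3: start y=0.000, vy=6.773 → t=1.381, apex=2.338, x_land=120.820, impact vy=-6.773
  bounce: vy ← 0.53·6.773 = 3.590
Arc 4: start y=0.000, vy=3.590 → t=0.732, apex=0.657, x_land=130.971, impact vy=-3.590
  bounce: vy ← 0.53·3.590 = 1.902
Arc 5: start y=0.000, vy=1.902 → t=0.388, apex=0.184, x_land=136.350, impact vy=-1.902
  bounce: vy ← 0.53·1.902 = 1.008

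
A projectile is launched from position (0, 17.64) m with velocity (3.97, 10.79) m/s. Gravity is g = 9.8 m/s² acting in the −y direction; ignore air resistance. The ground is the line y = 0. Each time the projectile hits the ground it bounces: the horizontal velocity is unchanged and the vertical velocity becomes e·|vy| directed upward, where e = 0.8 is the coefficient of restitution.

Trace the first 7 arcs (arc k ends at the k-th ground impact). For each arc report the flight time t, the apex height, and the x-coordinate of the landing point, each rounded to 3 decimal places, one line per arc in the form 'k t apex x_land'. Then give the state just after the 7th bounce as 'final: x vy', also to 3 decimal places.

Arc 1: start y=17.640, vy=10.790 → t=3.295, apex=23.580, x_land=13.080, impact vy=-21.498
  bounce: vy ← 0.8·21.498 = 17.198
Arc 2: start y=0.000, vy=17.198 → t=3.510, apex=15.091, x_land=27.014, impact vy=-17.198
  bounce: vy ← 0.8·17.198 = 13.759
Arc 3: start y=0.000, vy=13.759 → t=2.808, apex=9.658, x_land=38.162, impact vy=-13.759
  bounce: vy ← 0.8·13.759 = 11.007
Arc 4: start y=0.000, vy=11.007 → t=2.246, apex=6.181, x_land=47.080, impact vy=-11.007
  bounce: vy ← 0.8·11.007 = 8.806
Arc 5: start y=0.000, vy=8.806 → t=1.797, apex=3.956, x_land=54.214, impact vy=-8.806
  bounce: vy ← 0.8·8.806 = 7.044
Arc 6: start y=0.000, vy=7.044 → t=1.438, apex=2.532, x_land=59.921, impact vy=-7.044
  bounce: vy ← 0.8·7.044 = 5.636
Arc 7: start y=0.000, vy=5.636 → t=1.150, apex=1.620, x_land=64.487, impact vy=-5.636
  bounce: vy ← 0.8·5.636 = 4.508

1 3.295 23.580 13.080
2 3.510 15.091 27.014
3 2.808 9.658 38.162
4 2.246 6.181 47.080
5 1.797 3.956 54.214
6 1.438 2.532 59.921
7 1.150 1.620 64.487
final: 64.487 4.508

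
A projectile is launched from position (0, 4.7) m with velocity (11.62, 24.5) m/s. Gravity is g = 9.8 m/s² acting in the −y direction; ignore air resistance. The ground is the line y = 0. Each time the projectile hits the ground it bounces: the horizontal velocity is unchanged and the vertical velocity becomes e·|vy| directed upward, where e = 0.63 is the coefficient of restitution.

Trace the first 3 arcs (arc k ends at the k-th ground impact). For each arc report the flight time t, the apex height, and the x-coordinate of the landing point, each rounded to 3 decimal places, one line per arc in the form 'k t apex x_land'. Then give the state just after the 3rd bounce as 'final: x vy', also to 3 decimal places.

Arc 1: start y=4.700, vy=24.500 → t=5.185, apex=35.325, x_land=60.250, impact vy=-26.313
  bounce: vy ← 0.63·26.313 = 16.577
Arc 2: start y=0.000, vy=16.577 → t=3.383, apex=14.020, x_land=99.561, impact vy=-16.577
  bounce: vy ← 0.63·16.577 = 10.444
Arc 3: start y=0.000, vy=10.444 → t=2.131, apex=5.565, x_land=124.327, impact vy=-10.444
  bounce: vy ← 0.63·10.444 = 6.579

1 5.185 35.325 60.250
2 3.383 14.020 99.561
3 2.131 5.565 124.327
final: 124.327 6.579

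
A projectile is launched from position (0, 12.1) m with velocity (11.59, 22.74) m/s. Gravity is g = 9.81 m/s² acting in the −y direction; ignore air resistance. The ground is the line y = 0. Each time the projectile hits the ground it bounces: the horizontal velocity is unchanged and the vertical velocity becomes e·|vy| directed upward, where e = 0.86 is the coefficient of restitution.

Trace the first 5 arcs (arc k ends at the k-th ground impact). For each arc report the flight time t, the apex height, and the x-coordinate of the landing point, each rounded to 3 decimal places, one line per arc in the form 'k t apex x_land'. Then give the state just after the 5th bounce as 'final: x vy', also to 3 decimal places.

Arc 1: start y=12.100, vy=22.740 → t=5.118, apex=38.456, x_land=59.319, impact vy=-27.468
  bounce: vy ← 0.86·27.468 = 23.623
Arc 2: start y=0.000, vy=23.623 → t=4.816, apex=28.442, x_land=115.137, impact vy=-23.623
  bounce: vy ← 0.86·23.623 = 20.316
Arc 3: start y=0.000, vy=20.316 → t=4.142, apex=21.036, x_land=163.140, impact vy=-20.316
  bounce: vy ← 0.86·20.316 = 17.471
Arc 4: start y=0.000, vy=17.471 → t=3.562, apex=15.558, x_land=204.423, impact vy=-17.471
  bounce: vy ← 0.86·17.471 = 15.025
Arc 5: start y=0.000, vy=15.025 → t=3.063, apex=11.507, x_land=239.927, impact vy=-15.025
  bounce: vy ← 0.86·15.025 = 12.922

1 5.118 38.456 59.319
2 4.816 28.442 115.137
3 4.142 21.036 163.140
4 3.562 15.558 204.423
5 3.063 11.507 239.927
final: 239.927 12.922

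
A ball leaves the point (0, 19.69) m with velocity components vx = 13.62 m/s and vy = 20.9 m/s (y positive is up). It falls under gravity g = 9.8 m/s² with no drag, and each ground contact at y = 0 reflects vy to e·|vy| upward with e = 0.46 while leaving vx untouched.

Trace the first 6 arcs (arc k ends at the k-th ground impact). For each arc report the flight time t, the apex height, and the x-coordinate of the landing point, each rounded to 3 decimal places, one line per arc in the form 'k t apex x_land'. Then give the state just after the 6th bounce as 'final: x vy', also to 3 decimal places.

Arc 1: start y=19.690, vy=20.900 → t=5.060, apex=41.976, x_land=68.911, impact vy=-28.683
  bounce: vy ← 0.46·28.683 = 13.194
Arc 2: start y=0.000, vy=13.194 → t=2.693, apex=8.882, x_land=105.586, impact vy=-13.194
  bounce: vy ← 0.46·13.194 = 6.069
Arc 3: start y=0.000, vy=6.069 → t=1.239, apex=1.879, x_land=122.456, impact vy=-6.069
  bounce: vy ← 0.46·6.069 = 2.792
Arc 4: start y=0.000, vy=2.792 → t=0.570, apex=0.398, x_land=130.216, impact vy=-2.792
  bounce: vy ← 0.46·2.792 = 1.284
Arc 5: start y=0.000, vy=1.284 → t=0.262, apex=0.084, x_land=133.786, impact vy=-1.284
  bounce: vy ← 0.46·1.284 = 0.591
Arc 6: start y=0.000, vy=0.591 → t=0.121, apex=0.018, x_land=135.428, impact vy=-0.591
  bounce: vy ← 0.46·0.591 = 0.272

1 5.060 41.976 68.911
2 2.693 8.882 105.586
3 1.239 1.879 122.456
4 0.570 0.398 130.216
5 0.262 0.084 133.786
6 0.121 0.018 135.428
final: 135.428 0.272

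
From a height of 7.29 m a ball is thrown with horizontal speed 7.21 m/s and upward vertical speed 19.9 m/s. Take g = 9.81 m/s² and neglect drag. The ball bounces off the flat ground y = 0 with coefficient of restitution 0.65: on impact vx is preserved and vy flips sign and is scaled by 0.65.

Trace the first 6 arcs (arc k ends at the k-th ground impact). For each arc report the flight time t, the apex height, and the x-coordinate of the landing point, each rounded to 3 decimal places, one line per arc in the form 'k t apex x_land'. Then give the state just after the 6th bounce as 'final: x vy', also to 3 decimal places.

1 4.395 27.474 31.690
2 3.077 11.608 53.873
3 2.000 4.904 68.292
4 1.300 2.072 77.664
5 0.845 0.875 83.756
6 0.549 0.370 87.716
final: 87.716 1.751

Arc 1: start y=7.290, vy=19.900 → t=4.395, apex=27.474, x_land=31.690, impact vy=-23.217
  bounce: vy ← 0.65·23.217 = 15.091
Arc 2: start y=0.000, vy=15.091 → t=3.077, apex=11.608, x_land=53.873, impact vy=-15.091
  bounce: vy ← 0.65·15.091 = 9.809
Arc 3: start y=0.000, vy=9.809 → t=2.000, apex=4.904, x_land=68.292, impact vy=-9.809
  bounce: vy ← 0.65·9.809 = 6.376
Arc 4: start y=0.000, vy=6.376 → t=1.300, apex=2.072, x_land=77.664, impact vy=-6.376
  bounce: vy ← 0.65·6.376 = 4.144
Arc 5: start y=0.000, vy=4.144 → t=0.845, apex=0.875, x_land=83.756, impact vy=-4.144
  bounce: vy ← 0.65·4.144 = 2.694
Arc 6: start y=0.000, vy=2.694 → t=0.549, apex=0.370, x_land=87.716, impact vy=-2.694
  bounce: vy ← 0.65·2.694 = 1.751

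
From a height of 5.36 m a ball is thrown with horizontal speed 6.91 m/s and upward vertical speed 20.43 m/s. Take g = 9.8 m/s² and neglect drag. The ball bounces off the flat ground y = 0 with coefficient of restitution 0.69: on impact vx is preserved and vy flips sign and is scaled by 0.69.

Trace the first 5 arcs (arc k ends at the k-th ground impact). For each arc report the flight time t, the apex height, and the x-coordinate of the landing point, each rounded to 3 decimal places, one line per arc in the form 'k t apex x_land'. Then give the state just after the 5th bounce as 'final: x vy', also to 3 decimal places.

Arc 1: start y=5.360, vy=20.430 → t=4.417, apex=26.655, x_land=30.522, impact vy=-22.857
  bounce: vy ← 0.69·22.857 = 15.771
Arc 2: start y=0.000, vy=15.771 → t=3.219, apex=12.691, x_land=52.762, impact vy=-15.771
  bounce: vy ← 0.69·15.771 = 10.882
Arc 3: start y=0.000, vy=10.882 → t=2.221, apex=6.042, x_land=68.109, impact vy=-10.882
  bounce: vy ← 0.69·10.882 = 7.509
Arc 4: start y=0.000, vy=7.509 → t=1.532, apex=2.877, x_land=78.697, impact vy=-7.509
  bounce: vy ← 0.69·7.509 = 5.181
Arc 5: start y=0.000, vy=5.181 → t=1.057, apex=1.370, x_land=86.004, impact vy=-5.181
  bounce: vy ← 0.69·5.181 = 3.575

1 4.417 26.655 30.522
2 3.219 12.691 52.762
3 2.221 6.042 68.109
4 1.532 2.877 78.697
5 1.057 1.370 86.004
final: 86.004 3.575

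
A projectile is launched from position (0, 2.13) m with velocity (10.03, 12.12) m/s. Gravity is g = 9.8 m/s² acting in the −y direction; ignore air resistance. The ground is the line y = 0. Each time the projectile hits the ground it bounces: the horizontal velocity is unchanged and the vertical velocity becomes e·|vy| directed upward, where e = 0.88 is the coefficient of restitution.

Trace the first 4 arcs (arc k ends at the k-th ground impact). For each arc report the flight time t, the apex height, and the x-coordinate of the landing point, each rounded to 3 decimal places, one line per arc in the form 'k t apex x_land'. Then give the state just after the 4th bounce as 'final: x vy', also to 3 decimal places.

Arc 1: start y=2.130, vy=12.120 → t=2.638, apex=9.625, x_land=26.462, impact vy=-13.735
  bounce: vy ← 0.88·13.735 = 12.087
Arc 2: start y=0.000, vy=12.087 → t=2.467, apex=7.453, x_land=51.202, impact vy=-12.087
  bounce: vy ← 0.88·12.087 = 10.636
Arc 3: start y=0.000, vy=10.636 → t=2.171, apex=5.772, x_land=72.974, impact vy=-10.636
  bounce: vy ← 0.88·10.636 = 9.360
Arc 4: start y=0.000, vy=9.360 → t=1.910, apex=4.470, x_land=92.132, impact vy=-9.360
  bounce: vy ← 0.88·9.360 = 8.237

1 2.638 9.625 26.462
2 2.467 7.453 51.202
3 2.171 5.772 72.974
4 1.910 4.470 92.132
final: 92.132 8.237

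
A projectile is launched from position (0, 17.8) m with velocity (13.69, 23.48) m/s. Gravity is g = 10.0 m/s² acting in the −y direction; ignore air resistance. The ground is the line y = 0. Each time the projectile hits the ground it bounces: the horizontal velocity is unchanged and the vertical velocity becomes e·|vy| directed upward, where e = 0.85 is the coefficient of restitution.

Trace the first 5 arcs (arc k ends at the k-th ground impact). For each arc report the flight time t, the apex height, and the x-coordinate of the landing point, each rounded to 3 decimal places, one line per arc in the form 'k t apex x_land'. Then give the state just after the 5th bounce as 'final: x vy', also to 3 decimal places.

1 5.360 45.366 73.381
2 5.121 32.777 143.483
3 4.353 23.681 203.069
4 3.700 17.110 253.718
5 3.145 12.362 296.769
final: 296.769 13.365

Arc 1: start y=17.800, vy=23.480 → t=5.360, apex=45.366, x_land=73.381, impact vy=-30.122
  bounce: vy ← 0.85·30.122 = 25.603
Arc 2: start y=0.000, vy=25.603 → t=5.121, apex=32.777, x_land=143.483, impact vy=-25.603
  bounce: vy ← 0.85·25.603 = 21.763
Arc 3: start y=0.000, vy=21.763 → t=4.353, apex=23.681, x_land=203.069, impact vy=-21.763
  bounce: vy ← 0.85·21.763 = 18.498
Arc 4: start y=0.000, vy=18.498 → t=3.700, apex=17.110, x_land=253.718, impact vy=-18.498
  bounce: vy ← 0.85·18.498 = 15.724
Arc 5: start y=0.000, vy=15.724 → t=3.145, apex=12.362, x_land=296.769, impact vy=-15.724
  bounce: vy ← 0.85·15.724 = 13.365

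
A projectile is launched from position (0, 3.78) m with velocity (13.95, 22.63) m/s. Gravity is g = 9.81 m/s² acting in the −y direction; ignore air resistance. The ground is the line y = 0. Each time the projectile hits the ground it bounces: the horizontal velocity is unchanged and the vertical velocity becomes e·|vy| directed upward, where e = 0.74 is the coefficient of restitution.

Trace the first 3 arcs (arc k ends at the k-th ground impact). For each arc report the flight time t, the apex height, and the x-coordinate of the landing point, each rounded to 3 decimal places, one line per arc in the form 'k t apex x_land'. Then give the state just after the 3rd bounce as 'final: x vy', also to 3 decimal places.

Arc 1: start y=3.780, vy=22.630 → t=4.775, apex=29.882, x_land=66.612, impact vy=-24.213
  bounce: vy ← 0.74·24.213 = 17.918
Arc 2: start y=0.000, vy=17.918 → t=3.653, apex=16.363, x_land=117.571, impact vy=-17.918
  bounce: vy ← 0.74·17.918 = 13.259
Arc 3: start y=0.000, vy=13.259 → t=2.703, apex=8.961, x_land=155.280, impact vy=-13.259
  bounce: vy ← 0.74·13.259 = 9.812

1 4.775 29.882 66.612
2 3.653 16.363 117.571
3 2.703 8.961 155.280
final: 155.280 9.812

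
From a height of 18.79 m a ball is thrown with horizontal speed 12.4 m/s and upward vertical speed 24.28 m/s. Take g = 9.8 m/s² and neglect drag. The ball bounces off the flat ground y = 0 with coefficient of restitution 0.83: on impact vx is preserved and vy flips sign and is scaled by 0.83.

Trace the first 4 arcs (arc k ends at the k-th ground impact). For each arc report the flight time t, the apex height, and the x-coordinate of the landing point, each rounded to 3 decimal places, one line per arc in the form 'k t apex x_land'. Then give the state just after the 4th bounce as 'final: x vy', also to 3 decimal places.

1 5.636 48.867 69.881
2 5.242 33.665 134.885
3 4.351 23.192 188.839
4 3.611 15.977 233.620
final: 233.620 14.688

Arc 1: start y=18.790, vy=24.280 → t=5.636, apex=48.867, x_land=69.881, impact vy=-30.948
  bounce: vy ← 0.83·30.948 = 25.687
Arc 2: start y=0.000, vy=25.687 → t=5.242, apex=33.665, x_land=134.885, impact vy=-25.687
  bounce: vy ← 0.83·25.687 = 21.320
Arc 3: start y=0.000, vy=21.320 → t=4.351, apex=23.192, x_land=188.839, impact vy=-21.320
  bounce: vy ← 0.83·21.320 = 17.696
Arc 4: start y=0.000, vy=17.696 → t=3.611, apex=15.977, x_land=233.620, impact vy=-17.696
  bounce: vy ← 0.83·17.696 = 14.688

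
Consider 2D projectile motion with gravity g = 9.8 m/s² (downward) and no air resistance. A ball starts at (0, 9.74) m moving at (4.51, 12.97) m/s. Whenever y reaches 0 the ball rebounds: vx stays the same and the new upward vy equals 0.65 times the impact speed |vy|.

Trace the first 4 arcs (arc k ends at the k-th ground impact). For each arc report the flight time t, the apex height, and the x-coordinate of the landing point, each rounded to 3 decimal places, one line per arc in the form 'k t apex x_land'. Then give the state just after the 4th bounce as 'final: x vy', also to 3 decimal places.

Arc 1: start y=9.740, vy=12.970 → t=3.257, apex=18.323, x_land=14.690, impact vy=-18.951
  bounce: vy ← 0.65·18.951 = 12.318
Arc 2: start y=0.000, vy=12.318 → t=2.514, apex=7.741, x_land=26.027, impact vy=-12.318
  bounce: vy ← 0.65·12.318 = 8.007
Arc 3: start y=0.000, vy=8.007 → t=1.634, apex=3.271, x_land=33.397, impact vy=-8.007
  bounce: vy ← 0.65·8.007 = 5.204
Arc 4: start y=0.000, vy=5.204 → t=1.062, apex=1.382, x_land=38.187, impact vy=-5.204
  bounce: vy ← 0.65·5.204 = 3.383

1 3.257 18.323 14.690
2 2.514 7.741 26.027
3 1.634 3.271 33.397
4 1.062 1.382 38.187
final: 38.187 3.383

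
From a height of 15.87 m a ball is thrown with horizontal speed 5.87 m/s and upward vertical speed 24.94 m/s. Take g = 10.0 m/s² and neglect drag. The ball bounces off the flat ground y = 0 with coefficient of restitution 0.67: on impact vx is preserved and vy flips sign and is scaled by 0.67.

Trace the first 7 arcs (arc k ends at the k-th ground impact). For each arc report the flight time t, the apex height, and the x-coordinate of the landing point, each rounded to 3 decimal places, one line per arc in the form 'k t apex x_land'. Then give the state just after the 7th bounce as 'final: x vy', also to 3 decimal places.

1 5.559 46.970 32.631
2 4.107 21.085 56.740
3 2.752 9.465 72.892
4 1.844 4.249 83.715
5 1.235 1.907 90.965
6 0.828 0.856 95.824
7 0.555 0.384 99.078
final: 99.078 1.858

Arc 1: start y=15.870, vy=24.940 → t=5.559, apex=46.970, x_land=32.631, impact vy=-30.650
  bounce: vy ← 0.67·30.650 = 20.535
Arc 2: start y=0.000, vy=20.535 → t=4.107, apex=21.085, x_land=56.740, impact vy=-20.535
  bounce: vy ← 0.67·20.535 = 13.759
Arc 3: start y=0.000, vy=13.759 → t=2.752, apex=9.465, x_land=72.892, impact vy=-13.759
  bounce: vy ← 0.67·13.759 = 9.218
Arc 4: start y=0.000, vy=9.218 → t=1.844, apex=4.249, x_land=83.715, impact vy=-9.218
  bounce: vy ← 0.67·9.218 = 6.176
Arc 5: start y=0.000, vy=6.176 → t=1.235, apex=1.907, x_land=90.965, impact vy=-6.176
  bounce: vy ← 0.67·6.176 = 4.138
Arc 6: start y=0.000, vy=4.138 → t=0.828, apex=0.856, x_land=95.824, impact vy=-4.138
  bounce: vy ← 0.67·4.138 = 2.773
Arc 7: start y=0.000, vy=2.773 → t=0.555, apex=0.384, x_land=99.078, impact vy=-2.773
  bounce: vy ← 0.67·2.773 = 1.858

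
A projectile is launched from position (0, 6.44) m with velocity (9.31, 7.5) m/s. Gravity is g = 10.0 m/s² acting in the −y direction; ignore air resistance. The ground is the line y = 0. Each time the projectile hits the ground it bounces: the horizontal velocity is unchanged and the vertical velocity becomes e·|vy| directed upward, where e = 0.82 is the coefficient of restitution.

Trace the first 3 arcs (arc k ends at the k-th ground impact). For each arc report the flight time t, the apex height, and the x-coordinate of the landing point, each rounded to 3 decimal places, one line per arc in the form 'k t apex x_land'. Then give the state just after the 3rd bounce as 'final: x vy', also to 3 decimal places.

Arc 1: start y=6.440, vy=7.500 → t=2.110, apex=9.253, x_land=19.647, impact vy=-13.603
  bounce: vy ← 0.82·13.603 = 11.155
Arc 2: start y=0.000, vy=11.155 → t=2.231, apex=6.221, x_land=40.417, impact vy=-11.155
  bounce: vy ← 0.82·11.155 = 9.147
Arc 3: start y=0.000, vy=9.147 → t=1.829, apex=4.183, x_land=57.449, impact vy=-9.147
  bounce: vy ← 0.82·9.147 = 7.500

1 2.110 9.253 19.647
2 2.231 6.221 40.417
3 1.829 4.183 57.449
final: 57.449 7.500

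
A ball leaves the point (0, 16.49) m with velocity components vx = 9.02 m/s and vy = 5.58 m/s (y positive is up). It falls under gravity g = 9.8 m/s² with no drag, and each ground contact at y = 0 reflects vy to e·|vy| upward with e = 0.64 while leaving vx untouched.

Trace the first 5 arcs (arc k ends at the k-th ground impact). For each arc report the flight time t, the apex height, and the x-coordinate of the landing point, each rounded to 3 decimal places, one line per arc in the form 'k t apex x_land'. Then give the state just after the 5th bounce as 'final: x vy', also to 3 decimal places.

Arc 1: start y=16.490, vy=5.580 → t=2.490, apex=18.079, x_land=22.462, impact vy=-18.824
  bounce: vy ← 0.64·18.824 = 12.047
Arc 2: start y=0.000, vy=12.047 → t=2.459, apex=7.405, x_land=44.638, impact vy=-12.047
  bounce: vy ← 0.64·12.047 = 7.710
Arc 3: start y=0.000, vy=7.710 → t=1.574, apex=3.033, x_land=58.832, impact vy=-7.710
  bounce: vy ← 0.64·7.710 = 4.935
Arc 4: start y=0.000, vy=4.935 → t=1.007, apex=1.242, x_land=67.915, impact vy=-4.935
  bounce: vy ← 0.64·4.935 = 3.158
Arc 5: start y=0.000, vy=3.158 → t=0.645, apex=0.509, x_land=73.729, impact vy=-3.158
  bounce: vy ← 0.64·3.158 = 2.021

1 2.490 18.079 22.462
2 2.459 7.405 44.638
3 1.574 3.033 58.832
4 1.007 1.242 67.915
5 0.645 0.509 73.729
final: 73.729 2.021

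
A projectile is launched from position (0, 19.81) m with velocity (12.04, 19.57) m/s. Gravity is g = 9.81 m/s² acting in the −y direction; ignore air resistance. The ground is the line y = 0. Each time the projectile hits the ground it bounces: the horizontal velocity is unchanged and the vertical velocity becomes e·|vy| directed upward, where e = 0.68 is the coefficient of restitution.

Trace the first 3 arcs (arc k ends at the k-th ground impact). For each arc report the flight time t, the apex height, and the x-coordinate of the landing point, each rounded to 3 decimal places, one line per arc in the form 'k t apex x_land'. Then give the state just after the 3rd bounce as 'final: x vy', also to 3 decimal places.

1 4.827 39.330 58.112
2 3.851 18.186 104.479
3 2.619 8.409 136.008
final: 136.008 8.735

Arc 1: start y=19.810, vy=19.570 → t=4.827, apex=39.330, x_land=58.112, impact vy=-27.779
  bounce: vy ← 0.68·27.779 = 18.890
Arc 2: start y=0.000, vy=18.890 → t=3.851, apex=18.186, x_land=104.479, impact vy=-18.890
  bounce: vy ← 0.68·18.890 = 12.845
Arc 3: start y=0.000, vy=12.845 → t=2.619, apex=8.409, x_land=136.008, impact vy=-12.845
  bounce: vy ← 0.68·12.845 = 8.735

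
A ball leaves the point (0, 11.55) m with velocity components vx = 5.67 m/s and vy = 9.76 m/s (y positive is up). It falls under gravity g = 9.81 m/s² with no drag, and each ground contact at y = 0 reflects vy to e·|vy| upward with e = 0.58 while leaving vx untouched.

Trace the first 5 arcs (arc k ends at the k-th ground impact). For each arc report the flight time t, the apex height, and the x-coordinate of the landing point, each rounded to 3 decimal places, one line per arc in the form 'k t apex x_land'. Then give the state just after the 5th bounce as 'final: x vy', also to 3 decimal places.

1 2.824 16.405 16.010
2 2.121 5.519 28.039
3 1.230 1.856 35.016
4 0.714 0.625 39.062
5 0.414 0.210 41.409
final: 41.409 1.178

Arc 1: start y=11.550, vy=9.760 → t=2.824, apex=16.405, x_land=16.010, impact vy=-17.941
  bounce: vy ← 0.58·17.941 = 10.406
Arc 2: start y=0.000, vy=10.406 → t=2.121, apex=5.519, x_land=28.039, impact vy=-10.406
  bounce: vy ← 0.58·10.406 = 6.035
Arc 3: start y=0.000, vy=6.035 → t=1.230, apex=1.856, x_land=35.016, impact vy=-6.035
  bounce: vy ← 0.58·6.035 = 3.500
Arc 4: start y=0.000, vy=3.500 → t=0.714, apex=0.625, x_land=39.062, impact vy=-3.500
  bounce: vy ← 0.58·3.500 = 2.030
Arc 5: start y=0.000, vy=2.030 → t=0.414, apex=0.210, x_land=41.409, impact vy=-2.030
  bounce: vy ← 0.58·2.030 = 1.178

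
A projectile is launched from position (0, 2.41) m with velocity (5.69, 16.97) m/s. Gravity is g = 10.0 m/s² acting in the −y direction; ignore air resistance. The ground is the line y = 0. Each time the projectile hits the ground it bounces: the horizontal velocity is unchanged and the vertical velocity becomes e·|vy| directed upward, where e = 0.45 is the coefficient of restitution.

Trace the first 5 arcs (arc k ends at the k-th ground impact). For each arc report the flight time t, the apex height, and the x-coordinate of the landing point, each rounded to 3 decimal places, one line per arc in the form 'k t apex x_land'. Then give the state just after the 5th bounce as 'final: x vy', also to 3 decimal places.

1 3.531 16.809 20.089
2 1.650 3.404 29.478
3 0.743 0.689 33.703
4 0.334 0.140 35.605
5 0.150 0.028 36.460
final: 36.460 0.338

Arc 1: start y=2.410, vy=16.970 → t=3.531, apex=16.809, x_land=20.089, impact vy=-18.335
  bounce: vy ← 0.45·18.335 = 8.251
Arc 2: start y=0.000, vy=8.251 → t=1.650, apex=3.404, x_land=29.478, impact vy=-8.251
  bounce: vy ← 0.45·8.251 = 3.713
Arc 3: start y=0.000, vy=3.713 → t=0.743, apex=0.689, x_land=33.703, impact vy=-3.713
  bounce: vy ← 0.45·3.713 = 1.671
Arc 4: start y=0.000, vy=1.671 → t=0.334, apex=0.140, x_land=35.605, impact vy=-1.671
  bounce: vy ← 0.45·1.671 = 0.752
Arc 5: start y=0.000, vy=0.752 → t=0.150, apex=0.028, x_land=36.460, impact vy=-0.752
  bounce: vy ← 0.45·0.752 = 0.338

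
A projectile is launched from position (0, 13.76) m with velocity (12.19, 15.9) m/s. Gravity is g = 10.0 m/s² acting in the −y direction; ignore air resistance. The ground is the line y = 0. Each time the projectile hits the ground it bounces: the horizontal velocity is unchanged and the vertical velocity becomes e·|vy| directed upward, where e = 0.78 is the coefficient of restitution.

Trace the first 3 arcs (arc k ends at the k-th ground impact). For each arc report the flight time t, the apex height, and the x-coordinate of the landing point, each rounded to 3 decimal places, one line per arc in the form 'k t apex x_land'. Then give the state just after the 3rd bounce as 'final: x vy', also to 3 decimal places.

1 3.888 26.401 47.393
2 3.585 16.062 91.090
3 2.796 9.772 125.173
final: 125.173 10.904

Arc 1: start y=13.760, vy=15.900 → t=3.888, apex=26.401, x_land=47.393, impact vy=-22.978
  bounce: vy ← 0.78·22.978 = 17.923
Arc 2: start y=0.000, vy=17.923 → t=3.585, apex=16.062, x_land=91.090, impact vy=-17.923
  bounce: vy ← 0.78·17.923 = 13.980
Arc 3: start y=0.000, vy=13.980 → t=2.796, apex=9.772, x_land=125.173, impact vy=-13.980
  bounce: vy ← 0.78·13.980 = 10.904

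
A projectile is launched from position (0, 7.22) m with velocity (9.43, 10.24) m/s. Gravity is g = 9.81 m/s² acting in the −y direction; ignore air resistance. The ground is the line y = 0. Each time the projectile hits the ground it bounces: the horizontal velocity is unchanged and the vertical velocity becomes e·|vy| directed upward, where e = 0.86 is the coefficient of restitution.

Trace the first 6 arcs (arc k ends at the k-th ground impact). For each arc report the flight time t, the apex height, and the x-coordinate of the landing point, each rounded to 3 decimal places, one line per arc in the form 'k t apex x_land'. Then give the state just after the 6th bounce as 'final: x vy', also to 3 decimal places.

Arc 1: start y=7.220, vy=10.240 → t=2.644, apex=12.564, x_land=24.936, impact vy=-15.701
  bounce: vy ← 0.86·15.701 = 13.503
Arc 2: start y=0.000, vy=13.503 → t=2.753, apex=9.293, x_land=50.895, impact vy=-13.503
  bounce: vy ← 0.86·13.503 = 11.612
Arc 3: start y=0.000, vy=11.612 → t=2.367, apex=6.873, x_land=73.220, impact vy=-11.612
  bounce: vy ← 0.86·11.612 = 9.987
Arc 4: start y=0.000, vy=9.987 → t=2.036, apex=5.083, x_land=92.420, impact vy=-9.987
  bounce: vy ← 0.86·9.987 = 8.588
Arc 5: start y=0.000, vy=8.588 → t=1.751, apex=3.760, x_land=108.931, impact vy=-8.588
  bounce: vy ← 0.86·8.588 = 7.386
Arc 6: start y=0.000, vy=7.386 → t=1.506, apex=2.781, x_land=123.131, impact vy=-7.386
  bounce: vy ← 0.86·7.386 = 6.352

1 2.644 12.564 24.936
2 2.753 9.293 50.895
3 2.367 6.873 73.220
4 2.036 5.083 92.420
5 1.751 3.760 108.931
6 1.506 2.781 123.131
final: 123.131 6.352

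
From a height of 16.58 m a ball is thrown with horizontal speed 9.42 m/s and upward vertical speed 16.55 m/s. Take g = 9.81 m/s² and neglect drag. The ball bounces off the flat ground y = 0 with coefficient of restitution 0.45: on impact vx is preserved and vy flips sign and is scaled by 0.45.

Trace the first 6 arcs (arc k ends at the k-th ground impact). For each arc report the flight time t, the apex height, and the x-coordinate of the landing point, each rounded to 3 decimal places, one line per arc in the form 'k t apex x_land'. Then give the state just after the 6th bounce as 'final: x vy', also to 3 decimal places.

Arc 1: start y=16.580, vy=16.550 → t=4.182, apex=30.540, x_land=39.397, impact vy=-24.479
  bounce: vy ← 0.45·24.479 = 11.015
Arc 2: start y=0.000, vy=11.015 → t=2.246, apex=6.184, x_land=60.552, impact vy=-11.015
  bounce: vy ← 0.45·11.015 = 4.957
Arc 3: start y=0.000, vy=4.957 → t=1.011, apex=1.252, x_land=70.072, impact vy=-4.957
  bounce: vy ← 0.45·4.957 = 2.231
Arc 4: start y=0.000, vy=2.231 → t=0.455, apex=0.254, x_land=74.356, impact vy=-2.231
  bounce: vy ← 0.45·2.231 = 1.004
Arc 5: start y=0.000, vy=1.004 → t=0.205, apex=0.051, x_land=76.284, impact vy=-1.004
  bounce: vy ← 0.45·1.004 = 0.452
Arc 6: start y=0.000, vy=0.452 → t=0.092, apex=0.010, x_land=77.151, impact vy=-0.452
  bounce: vy ← 0.45·0.452 = 0.203

1 4.182 30.540 39.397
2 2.246 6.184 60.552
3 1.011 1.252 70.072
4 0.455 0.254 74.356
5 0.205 0.051 76.284
6 0.092 0.010 77.151
final: 77.151 0.203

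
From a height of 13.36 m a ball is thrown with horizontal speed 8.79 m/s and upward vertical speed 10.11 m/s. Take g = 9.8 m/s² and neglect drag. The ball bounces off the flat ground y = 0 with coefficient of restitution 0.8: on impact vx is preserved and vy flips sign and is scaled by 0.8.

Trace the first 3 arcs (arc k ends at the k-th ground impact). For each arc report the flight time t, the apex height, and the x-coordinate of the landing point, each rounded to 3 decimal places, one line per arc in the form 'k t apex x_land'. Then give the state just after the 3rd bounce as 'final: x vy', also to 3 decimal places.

Arc 1: start y=13.360, vy=10.110 → t=2.979, apex=18.575, x_land=26.182, impact vy=-19.081
  bounce: vy ← 0.8·19.081 = 15.264
Arc 2: start y=0.000, vy=15.264 → t=3.115, apex=11.888, x_land=53.565, impact vy=-15.264
  bounce: vy ← 0.8·15.264 = 12.212
Arc 3: start y=0.000, vy=12.212 → t=2.492, apex=7.608, x_land=75.471, impact vy=-12.212
  bounce: vy ← 0.8·12.212 = 9.769

1 2.979 18.575 26.182
2 3.115 11.888 53.565
3 2.492 7.608 75.471
final: 75.471 9.769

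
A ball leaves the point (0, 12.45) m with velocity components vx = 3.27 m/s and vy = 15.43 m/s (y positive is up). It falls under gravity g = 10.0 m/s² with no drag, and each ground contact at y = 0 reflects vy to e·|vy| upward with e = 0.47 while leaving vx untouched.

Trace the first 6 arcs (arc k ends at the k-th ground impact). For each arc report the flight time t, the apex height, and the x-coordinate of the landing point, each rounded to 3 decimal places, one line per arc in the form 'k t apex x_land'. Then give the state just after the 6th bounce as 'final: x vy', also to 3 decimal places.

1 3.750 24.354 12.262
2 2.075 5.380 19.046
3 0.975 1.188 22.235
4 0.458 0.263 23.733
5 0.215 0.058 24.438
6 0.101 0.013 24.769
final: 24.769 0.238

Arc 1: start y=12.450, vy=15.430 → t=3.750, apex=24.354, x_land=12.262, impact vy=-22.070
  bounce: vy ← 0.47·22.070 = 10.373
Arc 2: start y=0.000, vy=10.373 → t=2.075, apex=5.380, x_land=19.046, impact vy=-10.373
  bounce: vy ← 0.47·10.373 = 4.875
Arc 3: start y=0.000, vy=4.875 → t=0.975, apex=1.188, x_land=22.235, impact vy=-4.875
  bounce: vy ← 0.47·4.875 = 2.291
Arc 4: start y=0.000, vy=2.291 → t=0.458, apex=0.263, x_land=23.733, impact vy=-2.291
  bounce: vy ← 0.47·2.291 = 1.077
Arc 5: start y=0.000, vy=1.077 → t=0.215, apex=0.058, x_land=24.438, impact vy=-1.077
  bounce: vy ← 0.47·1.077 = 0.506
Arc 6: start y=0.000, vy=0.506 → t=0.101, apex=0.013, x_land=24.769, impact vy=-0.506
  bounce: vy ← 0.47·0.506 = 0.238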